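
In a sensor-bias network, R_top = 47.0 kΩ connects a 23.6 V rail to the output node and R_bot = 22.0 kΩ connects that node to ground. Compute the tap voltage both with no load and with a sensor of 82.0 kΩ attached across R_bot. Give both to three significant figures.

Open-circuit: V = 23.6 × 22.0/(47.0 + 22.0) = 7.52 V.
With the load, R_bot becomes R_bot‖R_L = 17.35 kΩ, so V = 23.6 × 17.35/64.35 = 6.36 V.

Unloaded: 7.52 V; loaded: 6.36 V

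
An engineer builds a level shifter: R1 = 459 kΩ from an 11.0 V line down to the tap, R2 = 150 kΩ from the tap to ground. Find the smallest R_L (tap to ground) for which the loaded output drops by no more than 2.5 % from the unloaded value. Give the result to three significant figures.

Output resistance R_th = R1‖R2 = (459 × 150)/609.0 = 113.1 kΩ.
The fractional drop is R_th/(R_th + R_L); requiring this ≤ 0.0250 gives R_L ≥ R_th(1/0.0250 − 1) = 113.1 × 39.00 = 4.41 MΩ.

R_L(min) ≈ 4.41 MΩ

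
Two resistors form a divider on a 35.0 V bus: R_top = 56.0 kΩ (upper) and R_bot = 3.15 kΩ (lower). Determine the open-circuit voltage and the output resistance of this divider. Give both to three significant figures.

V_th = 1.86 V, R_th = 2.98 kΩ

V_th is the open-circuit tap voltage: 35.0 × 3.15/(56.0 + 3.15) = 1.86 V.
With the supply zeroed, R_top and R_bot appear in parallel from the tap: R_th = R_top‖R_bot = (56.0 × 3.15)/59.15 = 2.98 kΩ.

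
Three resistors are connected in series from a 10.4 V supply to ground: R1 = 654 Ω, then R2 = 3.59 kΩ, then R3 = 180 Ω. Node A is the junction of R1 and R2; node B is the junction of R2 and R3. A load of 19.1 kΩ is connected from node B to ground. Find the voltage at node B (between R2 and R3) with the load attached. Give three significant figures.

At node B, R3 is in parallel with the load: R3‖R_L = 178.3 Ω.
Below node A the resistance is R2 + (R3‖R_L) = 3768 Ω, so V_A = 10.4 × 3768/4422 = 8.862 V.
Then V_B = V_A × (R3‖R_L)/(R2 + R3‖R_L) = 8.862 × 178.3/3768 = 0.419 V.

V ≈ 0.419 V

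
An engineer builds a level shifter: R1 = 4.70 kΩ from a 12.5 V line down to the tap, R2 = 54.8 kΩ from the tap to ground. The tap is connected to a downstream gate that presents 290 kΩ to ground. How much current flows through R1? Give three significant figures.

R2‖R_L = 46.09 kΩ, so the source sees R1 + R2‖R_L = 50.79 kΩ.
I = 12.5 V / 50.79 kΩ = 0.246 mA.

I ≈ 0.246 mA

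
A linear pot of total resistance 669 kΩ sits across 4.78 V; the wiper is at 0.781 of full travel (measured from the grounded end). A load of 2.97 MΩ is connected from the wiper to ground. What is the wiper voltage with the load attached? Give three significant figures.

The wiper splits the pot into (1−α)R = 146.5 kΩ above and αR = 522.5 kΩ below.
Lower section ‖ load = 444.3 kΩ.
V_wiper = 4.78 × 444.3/(146.5 + 444.3) = 3.59 V.

V ≈ 3.59 V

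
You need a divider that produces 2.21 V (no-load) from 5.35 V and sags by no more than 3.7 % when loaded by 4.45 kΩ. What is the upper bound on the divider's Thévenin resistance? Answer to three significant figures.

R_th ≤ 171 Ω

Loading drop = R_th/(R_th + R_L) ≤ 0.0370, so R_th ≤ R_L · ε/(1−ε) = 4.45 kΩ × 0.0370/0.9630 = 171 Ω.
(Any R1, R2 with R2/(R1+R2) = 0.413 and R1‖R2 ≤ 171 Ω will meet the spec.)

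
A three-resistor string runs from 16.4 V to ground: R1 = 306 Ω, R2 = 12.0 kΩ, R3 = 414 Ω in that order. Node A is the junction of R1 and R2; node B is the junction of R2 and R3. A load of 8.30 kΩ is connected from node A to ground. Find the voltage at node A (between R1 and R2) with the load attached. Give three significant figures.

Below node A the series string R2+R3 = 12410 Ω sits in parallel with the 8300 Ω load: 4974 Ω.
V_A = 16.4 × 4974/(306 + 4974) = 15.4 V.

V ≈ 15.4 V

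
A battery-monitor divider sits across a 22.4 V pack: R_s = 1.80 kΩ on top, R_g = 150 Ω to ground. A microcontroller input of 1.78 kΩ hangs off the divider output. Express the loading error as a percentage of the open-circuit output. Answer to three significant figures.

7.22 %

The divider's output (Thévenin) resistance is R_s‖R_g = 138.5 Ω.
Fractional drop under load = R_th/(R_th + R_L) = 138.5 / (138.5 + 1780) = 0.07217.
So the output falls by 7.22 %.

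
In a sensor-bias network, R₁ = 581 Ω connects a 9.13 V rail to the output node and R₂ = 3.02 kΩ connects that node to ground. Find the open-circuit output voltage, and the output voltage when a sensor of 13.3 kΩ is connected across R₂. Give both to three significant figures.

Open-circuit: V = 9.13 × 3020/(581 + 3020) = 7.66 V.
With the load, R₂ becomes R₂‖R_L = 2461 Ω, so V = 9.13 × 2461/3042 = 7.39 V.

Unloaded: 7.66 V; loaded: 7.39 V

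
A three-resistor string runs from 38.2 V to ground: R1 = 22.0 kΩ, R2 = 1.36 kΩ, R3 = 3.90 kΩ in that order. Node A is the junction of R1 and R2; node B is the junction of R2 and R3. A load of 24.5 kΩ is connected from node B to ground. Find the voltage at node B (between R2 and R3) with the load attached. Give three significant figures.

V ≈ 4.81 V

At node B, R3 is in parallel with the load: R3‖R_L = 3.364 kΩ.
Below node A the resistance is R2 + (R3‖R_L) = 4.724 kΩ, so V_A = 38.2 × 4.724/26.72 = 6.753 V.
Then V_B = V_A × (R3‖R_L)/(R2 + R3‖R_L) = 6.753 × 3.364/4.724 = 4.81 V.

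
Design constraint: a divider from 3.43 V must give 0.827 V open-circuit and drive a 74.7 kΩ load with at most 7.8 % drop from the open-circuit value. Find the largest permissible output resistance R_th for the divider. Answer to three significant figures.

R_th ≤ 6.32 kΩ

Loading drop = R_th/(R_th + R_L) ≤ 0.0780, so R_th ≤ R_L · ε/(1−ε) = 74.7 kΩ × 0.0780/0.9220 = 6.32 kΩ.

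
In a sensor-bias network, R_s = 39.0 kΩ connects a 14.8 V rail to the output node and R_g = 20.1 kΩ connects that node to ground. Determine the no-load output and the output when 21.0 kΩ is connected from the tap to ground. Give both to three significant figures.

Unloaded: 5.03 V; loaded: 3.08 V

Open-circuit: V = 14.8 × 20.1/(39.0 + 20.1) = 5.03 V.
With the load, R_g becomes R_g‖R_L = 10.27 kΩ, so V = 14.8 × 10.27/49.27 = 3.08 V.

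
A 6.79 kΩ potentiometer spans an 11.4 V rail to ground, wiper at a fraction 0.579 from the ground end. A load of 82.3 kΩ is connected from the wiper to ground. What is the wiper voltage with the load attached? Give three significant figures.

V ≈ 6.47 V

The wiper splits the pot into (1−α)R = 2.859 kΩ above and αR = 3.931 kΩ below.
Lower section ‖ load = 3.752 kΩ.
V_wiper = 11.4 × 3.752/(2.859 + 3.752) = 6.47 V.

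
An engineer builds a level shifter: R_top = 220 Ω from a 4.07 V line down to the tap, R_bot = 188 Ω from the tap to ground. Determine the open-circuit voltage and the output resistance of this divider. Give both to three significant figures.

V_th is the open-circuit tap voltage: 4.07 × 188/(220 + 188) = 1.88 V.
With the supply zeroed, R_top and R_bot appear in parallel from the tap: R_th = R_top‖R_bot = (220 × 188)/408.0 = 101 Ω.

V_th = 1.88 V, R_th = 101 Ω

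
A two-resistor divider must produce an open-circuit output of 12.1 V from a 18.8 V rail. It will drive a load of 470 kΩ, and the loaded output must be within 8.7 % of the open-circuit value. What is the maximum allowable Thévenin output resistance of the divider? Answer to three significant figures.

Loading drop = R_th/(R_th + R_L) ≤ 0.0870, so R_th ≤ R_L · ε/(1−ε) = 470 kΩ × 0.0870/0.9130 = 44.8 kΩ.
(Any R1, R2 with R2/(R1+R2) = 0.644 and R1‖R2 ≤ 44.8 kΩ will meet the spec.)

R_th ≤ 44.8 kΩ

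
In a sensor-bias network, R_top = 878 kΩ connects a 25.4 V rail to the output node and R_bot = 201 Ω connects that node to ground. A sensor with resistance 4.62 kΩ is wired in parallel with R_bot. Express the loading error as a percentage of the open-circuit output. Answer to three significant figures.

4.17 %

The divider's output (Thévenin) resistance is R_top‖R_bot = 201.0 Ω.
Fractional drop under load = R_th/(R_th + R_L) = 201.0 / (201.0 + 4620) = 0.04168.
So the output falls by 4.17 %.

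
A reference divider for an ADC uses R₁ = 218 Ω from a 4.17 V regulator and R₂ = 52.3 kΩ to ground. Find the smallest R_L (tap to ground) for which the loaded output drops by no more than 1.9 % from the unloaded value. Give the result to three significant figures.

R_L(min) ≈ 11.2 kΩ

Output resistance R_th = R₁‖R₂ = (218 × 52300)/52520 = 217.1 Ω.
The fractional drop is R_th/(R_th + R_L); requiring this ≤ 0.0190 gives R_L ≥ R_th(1/0.0190 − 1) = 217.1 × 51.63 = 11.2 kΩ.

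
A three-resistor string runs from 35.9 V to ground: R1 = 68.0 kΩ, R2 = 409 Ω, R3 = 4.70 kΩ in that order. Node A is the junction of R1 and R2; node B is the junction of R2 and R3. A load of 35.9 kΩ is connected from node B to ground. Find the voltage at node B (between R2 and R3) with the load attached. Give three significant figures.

V ≈ 2.06 V

At node B, R3 is in parallel with the load: R3‖R_L = 4156 Ω.
Below node A the resistance is R2 + (R3‖R_L) = 4565 Ω, so V_A = 35.9 × 4565/72560 = 2.258 V.
Then V_B = V_A × (R3‖R_L)/(R2 + R3‖R_L) = 2.258 × 4156/4565 = 2.06 V.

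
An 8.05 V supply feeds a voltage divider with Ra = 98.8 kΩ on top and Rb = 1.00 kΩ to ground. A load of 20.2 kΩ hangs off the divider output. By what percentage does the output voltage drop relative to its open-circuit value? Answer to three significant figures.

The divider's output (Thévenin) resistance is Ra‖Rb = 0.9900 kΩ.
Fractional drop under load = R_th/(R_th + R_L) = 0.9900 / (0.9900 + 20.2) = 0.04672.
So the output falls by 4.67 %.

4.67 %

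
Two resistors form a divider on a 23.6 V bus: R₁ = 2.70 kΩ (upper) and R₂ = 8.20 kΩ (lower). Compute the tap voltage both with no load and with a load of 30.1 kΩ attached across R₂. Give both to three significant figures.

Unloaded: 17.8 V; loaded: 16.6 V

Open-circuit: V = 23.6 × 8.20/(2.70 + 8.20) = 17.8 V.
With the load, R₂ becomes R₂‖R_L = 6.444 kΩ, so V = 23.6 × 6.444/9.144 = 16.6 V.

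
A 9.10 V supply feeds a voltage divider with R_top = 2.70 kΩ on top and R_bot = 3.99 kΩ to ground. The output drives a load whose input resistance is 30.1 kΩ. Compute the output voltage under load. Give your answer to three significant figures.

V_out ≈ 5.15 V

The load sits in parallel with R_bot: R_bot‖R_L = (3.99 × 30.1) / (3.99 + 30.1) = 3.523 kΩ.
V_out = 9.10 × 3.523 / (2.70 + 3.523) = 9.10 × 3.523/6.223 = 5.15 V.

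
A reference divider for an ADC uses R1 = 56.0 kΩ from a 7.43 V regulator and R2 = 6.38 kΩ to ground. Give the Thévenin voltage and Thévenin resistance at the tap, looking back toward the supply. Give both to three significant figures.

V_th is the open-circuit tap voltage: 7.43 × 6.38/(56.0 + 6.38) = 0.760 V.
With the supply zeroed, R1 and R2 appear in parallel from the tap: R_th = R1‖R2 = (56.0 × 6.38)/62.38 = 5.73 kΩ.

V_th = 0.760 V, R_th = 5.73 kΩ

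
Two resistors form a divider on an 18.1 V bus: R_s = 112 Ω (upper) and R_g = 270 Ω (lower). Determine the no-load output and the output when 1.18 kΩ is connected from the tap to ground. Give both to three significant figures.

Open-circuit: V = 18.1 × 270/(112 + 270) = 12.8 V.
With the load, R_g becomes R_g‖R_L = 219.7 Ω, so V = 18.1 × 219.7/331.7 = 12.0 V.

Unloaded: 12.8 V; loaded: 12.0 V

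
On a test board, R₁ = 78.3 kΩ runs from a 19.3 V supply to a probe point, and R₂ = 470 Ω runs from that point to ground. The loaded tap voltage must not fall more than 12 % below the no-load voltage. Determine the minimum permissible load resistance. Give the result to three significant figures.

Output resistance R_th = R₁‖R₂ = (78300 × 470)/78770 = 467.2 Ω.
The fractional drop is R_th/(R_th + R_L); requiring this ≤ 0.120 gives R_L ≥ R_th(1/0.120 − 1) = 467.2 × 7.333 = 3.43 kΩ.

R_L(min) ≈ 3.43 kΩ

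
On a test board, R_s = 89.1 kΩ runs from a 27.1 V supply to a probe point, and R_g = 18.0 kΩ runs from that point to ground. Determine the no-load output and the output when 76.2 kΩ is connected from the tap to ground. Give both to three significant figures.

Open-circuit: V = 27.1 × 18.0/(89.1 + 18.0) = 4.55 V.
With the load, R_g becomes R_g‖R_L = 14.56 kΩ, so V = 27.1 × 14.56/103.7 = 3.81 V.

Unloaded: 4.55 V; loaded: 3.81 V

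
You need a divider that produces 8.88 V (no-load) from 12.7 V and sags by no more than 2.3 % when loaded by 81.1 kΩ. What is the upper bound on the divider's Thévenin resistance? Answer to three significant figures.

R_th ≤ 1.91 kΩ

Loading drop = R_th/(R_th + R_L) ≤ 0.0230, so R_th ≤ R_L · ε/(1−ε) = 81.1 kΩ × 0.0230/0.9770 = 1.91 kΩ.
(Any R1, R2 with R2/(R1+R2) = 0.699 and R1‖R2 ≤ 1.91 kΩ will meet the spec.)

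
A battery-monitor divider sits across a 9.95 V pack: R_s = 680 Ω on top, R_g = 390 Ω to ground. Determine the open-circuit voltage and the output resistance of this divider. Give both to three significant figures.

V_th = 3.63 V, R_th = 248 Ω

V_th is the open-circuit tap voltage: 9.95 × 390/(680 + 390) = 3.63 V.
With the supply zeroed, R_s and R_g appear in parallel from the tap: R_th = R_s‖R_g = (680 × 390)/1070 = 248 Ω.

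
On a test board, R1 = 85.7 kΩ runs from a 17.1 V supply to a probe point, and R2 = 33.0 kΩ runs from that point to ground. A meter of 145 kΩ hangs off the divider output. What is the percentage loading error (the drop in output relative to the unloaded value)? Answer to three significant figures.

The divider's output (Thévenin) resistance is R1‖R2 = 23.83 kΩ.
Fractional drop under load = R_th/(R_th + R_L) = 23.83 / (23.83 + 145) = 0.1411.
So the output falls by 14.1 %.

14.1 %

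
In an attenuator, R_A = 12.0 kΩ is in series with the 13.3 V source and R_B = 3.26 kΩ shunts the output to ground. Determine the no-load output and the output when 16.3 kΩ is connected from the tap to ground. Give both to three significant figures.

Unloaded: 2.84 V; loaded: 2.46 V

Open-circuit: V = 13.3 × 3.26/(12.0 + 3.26) = 2.84 V.
With the load, R_B becomes R_B‖R_L = 2.717 kΩ, so V = 13.3 × 2.717/14.72 = 2.46 V.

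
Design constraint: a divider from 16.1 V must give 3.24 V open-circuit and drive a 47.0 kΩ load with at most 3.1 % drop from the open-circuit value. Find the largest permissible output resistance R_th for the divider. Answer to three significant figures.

R_th ≤ 1.50 kΩ

Loading drop = R_th/(R_th + R_L) ≤ 0.0310, so R_th ≤ R_L · ε/(1−ε) = 47.0 kΩ × 0.0310/0.9690 = 1.50 kΩ.
(Any R1, R2 with R2/(R1+R2) = 0.201 and R1‖R2 ≤ 1.50 kΩ will meet the spec.)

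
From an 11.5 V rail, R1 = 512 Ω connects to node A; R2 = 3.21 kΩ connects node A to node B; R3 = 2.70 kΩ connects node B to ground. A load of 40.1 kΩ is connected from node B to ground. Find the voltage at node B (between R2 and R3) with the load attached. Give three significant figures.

At node B, R3 is in parallel with the load: R3‖R_L = 2530 Ω.
Below node A the resistance is R2 + (R3‖R_L) = 5740 Ω, so V_A = 11.5 × 5740/6252 = 10.56 V.
Then V_B = V_A × (R3‖R_L)/(R2 + R3‖R_L) = 10.56 × 2530/5740 = 4.65 V.

V ≈ 4.65 V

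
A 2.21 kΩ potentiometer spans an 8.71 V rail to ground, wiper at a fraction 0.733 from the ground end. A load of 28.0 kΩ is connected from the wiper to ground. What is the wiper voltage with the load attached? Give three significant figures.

V ≈ 6.29 V

The wiper splits the pot into (1−α)R = 590.1 Ω above and αR = 1620 Ω below.
Lower section ‖ load = 1531 Ω.
V_wiper = 8.71 × 1531/(590.1 + 1531) = 6.29 V.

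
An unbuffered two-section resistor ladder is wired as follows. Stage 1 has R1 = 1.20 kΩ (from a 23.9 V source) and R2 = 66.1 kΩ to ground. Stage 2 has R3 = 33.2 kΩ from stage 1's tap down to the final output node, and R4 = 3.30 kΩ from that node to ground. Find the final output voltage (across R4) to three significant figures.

Stage 2 presents R3+R4 = 36.50 kΩ as a load on stage 1's tap.
Stage 1's lower leg becomes R2‖(R3+R4) = 23.52 kΩ, so V_mid = 23.9 × 23.52/24.72 = 22.74 V.
Stage 2 is itself unloaded: V_out = V_mid × R4/(R3+R4) = 22.74 × 3.30/36.50 = 2.06 V.

V_out ≈ 2.06 V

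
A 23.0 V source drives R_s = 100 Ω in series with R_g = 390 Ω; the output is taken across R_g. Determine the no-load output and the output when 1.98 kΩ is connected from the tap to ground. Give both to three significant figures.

Open-circuit: V = 23.0 × 390/(100 + 390) = 18.3 V.
With the load, R_g becomes R_g‖R_L = 325.8 Ω, so V = 23.0 × 325.8/425.8 = 17.6 V.

Unloaded: 18.3 V; loaded: 17.6 V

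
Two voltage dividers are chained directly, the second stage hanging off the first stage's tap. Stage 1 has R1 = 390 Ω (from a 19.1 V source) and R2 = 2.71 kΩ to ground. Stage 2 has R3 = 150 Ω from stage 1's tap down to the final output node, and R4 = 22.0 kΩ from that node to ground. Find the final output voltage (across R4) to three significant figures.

V_out ≈ 16.3 V

Stage 2 presents R3+R4 = 22150 Ω as a load on stage 1's tap.
Stage 1's lower leg becomes R2‖(R3+R4) = 2415 Ω, so V_mid = 19.1 × 2415/2805 = 16.44 V.
Stage 2 is itself unloaded: V_out = V_mid × R4/(R3+R4) = 16.44 × 22000/22150 = 16.3 V.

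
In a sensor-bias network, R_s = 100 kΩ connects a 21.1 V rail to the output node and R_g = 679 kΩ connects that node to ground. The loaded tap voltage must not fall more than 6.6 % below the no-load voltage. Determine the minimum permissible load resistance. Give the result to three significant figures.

R_L(min) ≈ 1.23 MΩ

Output resistance R_th = R_s‖R_g = (100 × 679)/779.0 = 87.16 kΩ.
The fractional drop is R_th/(R_th + R_L); requiring this ≤ 0.0660 gives R_L ≥ R_th(1/0.0660 − 1) = 87.16 × 14.15 = 1.23 MΩ.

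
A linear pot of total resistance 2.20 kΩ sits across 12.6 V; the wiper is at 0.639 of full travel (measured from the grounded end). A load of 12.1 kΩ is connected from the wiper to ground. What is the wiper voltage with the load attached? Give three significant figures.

The wiper splits the pot into (1−α)R = 794.2 Ω above and αR = 1406 Ω below.
Lower section ‖ load = 1259 Ω.
V_wiper = 12.6 × 1259/(794.2 + 1259) = 7.73 V.

V ≈ 7.73 V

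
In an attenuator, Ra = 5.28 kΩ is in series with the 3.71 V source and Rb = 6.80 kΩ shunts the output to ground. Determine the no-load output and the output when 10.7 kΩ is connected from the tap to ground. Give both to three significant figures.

Unloaded: 2.09 V; loaded: 1.63 V

Open-circuit: V = 3.71 × 6.80/(5.28 + 6.80) = 2.09 V.
With the load, Rb becomes Rb‖R_L = 4.158 kΩ, so V = 3.71 × 4.158/9.438 = 1.63 V.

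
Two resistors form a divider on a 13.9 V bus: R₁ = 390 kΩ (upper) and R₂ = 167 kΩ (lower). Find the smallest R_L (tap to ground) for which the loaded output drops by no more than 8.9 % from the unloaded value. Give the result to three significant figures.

Output resistance R_th = R₁‖R₂ = (390 × 167)/557.0 = 116.9 kΩ.
The fractional drop is R_th/(R_th + R_L); requiring this ≤ 0.0890 gives R_L ≥ R_th(1/0.0890 − 1) = 116.9 × 10.24 = 1.20 MΩ.

R_L(min) ≈ 1.20 MΩ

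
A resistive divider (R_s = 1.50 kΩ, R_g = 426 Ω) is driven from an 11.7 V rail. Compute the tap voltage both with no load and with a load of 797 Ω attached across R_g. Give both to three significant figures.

Open-circuit: V = 11.7 × 426/(1500 + 426) = 2.59 V.
With the load, R_g becomes R_g‖R_L = 277.6 Ω, so V = 11.7 × 277.6/1778 = 1.83 V.

Unloaded: 2.59 V; loaded: 1.83 V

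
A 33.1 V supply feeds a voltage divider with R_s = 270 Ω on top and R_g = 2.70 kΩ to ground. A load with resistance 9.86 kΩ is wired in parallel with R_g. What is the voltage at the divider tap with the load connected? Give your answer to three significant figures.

The load sits in parallel with R_g: R_g‖R_L = (2700 × 9860) / (2700 + 9860) = 2120 Ω.
V_out = 33.1 × 2120 / (270 + 2120) = 33.1 × 2120/2390 = 29.4 V.
(Unloaded it would have been 30.1 V.)

V_out ≈ 29.4 V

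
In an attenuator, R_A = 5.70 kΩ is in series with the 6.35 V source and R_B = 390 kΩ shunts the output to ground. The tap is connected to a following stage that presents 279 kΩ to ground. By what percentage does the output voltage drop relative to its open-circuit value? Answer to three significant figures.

The divider's output (Thévenin) resistance is R_A‖R_B = 5.618 kΩ.
Fractional drop under load = R_th/(R_th + R_L) = 5.618 / (5.618 + 279) = 0.01974.
So the output falls by 1.97 %.

1.97 %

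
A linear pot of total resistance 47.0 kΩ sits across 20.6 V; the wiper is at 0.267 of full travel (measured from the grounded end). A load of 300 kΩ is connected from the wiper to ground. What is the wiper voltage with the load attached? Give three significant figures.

The wiper splits the pot into (1−α)R = 34.45 kΩ above and αR = 12.55 kΩ below.
Lower section ‖ load = 12.05 kΩ.
V_wiper = 20.6 × 12.05/(34.45 + 12.05) = 5.34 V.

V ≈ 5.34 V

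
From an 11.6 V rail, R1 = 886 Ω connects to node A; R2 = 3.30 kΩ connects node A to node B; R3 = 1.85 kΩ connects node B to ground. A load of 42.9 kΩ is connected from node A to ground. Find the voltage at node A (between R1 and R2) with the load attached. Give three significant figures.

Below node A the series string R2+R3 = 5150 Ω sits in parallel with the 42900 Ω load: 4598 Ω.
V_A = 11.6 × 4598/(886 + 4598) = 9.73 V.

V ≈ 9.73 V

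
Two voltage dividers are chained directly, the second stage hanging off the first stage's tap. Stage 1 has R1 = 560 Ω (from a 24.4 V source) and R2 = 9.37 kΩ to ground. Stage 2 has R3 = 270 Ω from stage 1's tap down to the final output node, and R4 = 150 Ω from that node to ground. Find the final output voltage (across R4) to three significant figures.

V_out ≈ 3.64 V

Stage 2 presents R3+R4 = 420.0 Ω as a load on stage 1's tap.
Stage 1's lower leg becomes R2‖(R3+R4) = 402.0 Ω, so V_mid = 24.4 × 402.0/962.0 = 10.20 V.
Stage 2 is itself unloaded: V_out = V_mid × R4/(R3+R4) = 10.20 × 150/420.0 = 3.64 V.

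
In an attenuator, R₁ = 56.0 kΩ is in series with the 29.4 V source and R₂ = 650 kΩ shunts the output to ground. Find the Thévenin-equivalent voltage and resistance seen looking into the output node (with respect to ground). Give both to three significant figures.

V_th is the open-circuit tap voltage: 29.4 × 650/(56.0 + 650) = 27.1 V.
With the supply zeroed, R₁ and R₂ appear in parallel from the tap: R_th = R₁‖R₂ = (56.0 × 650)/706.0 = 51.6 kΩ.

V_th = 27.1 V, R_th = 51.6 kΩ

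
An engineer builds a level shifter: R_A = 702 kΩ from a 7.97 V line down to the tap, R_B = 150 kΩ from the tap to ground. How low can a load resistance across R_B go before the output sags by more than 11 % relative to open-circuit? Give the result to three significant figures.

Output resistance R_th = R_A‖R_B = (702 × 150)/852.0 = 123.6 kΩ.
The fractional drop is R_th/(R_th + R_L); requiring this ≤ 0.110 gives R_L ≥ R_th(1/0.110 − 1) = 123.6 × 8.091 = 1000 kΩ.

R_L(min) ≈ 1000 kΩ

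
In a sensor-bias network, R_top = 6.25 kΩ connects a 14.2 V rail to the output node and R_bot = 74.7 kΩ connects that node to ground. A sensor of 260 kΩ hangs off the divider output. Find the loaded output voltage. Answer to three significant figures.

The load sits in parallel with R_bot: R_bot‖R_L = (74.7 × 260) / (74.7 + 260) = 58.03 kΩ.
V_out = 14.2 × 58.03 / (6.25 + 58.03) = 14.2 × 58.03/64.28 = 12.8 V.
(Unloaded it would have been 13.1 V.)

V_out ≈ 12.8 V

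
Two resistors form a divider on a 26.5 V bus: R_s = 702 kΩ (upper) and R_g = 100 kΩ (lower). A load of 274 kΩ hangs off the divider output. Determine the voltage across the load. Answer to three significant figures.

V_out ≈ 2.50 V

The load sits in parallel with R_g: R_g‖R_L = (100 × 274) / (100 + 274) = 73.26 kΩ.
V_out = 26.5 × 73.26 / (702 + 73.26) = 26.5 × 73.26/775.3 = 2.50 V.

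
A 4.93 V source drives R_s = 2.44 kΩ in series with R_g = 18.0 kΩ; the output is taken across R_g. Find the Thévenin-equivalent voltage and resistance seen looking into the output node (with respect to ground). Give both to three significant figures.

V_th is the open-circuit tap voltage: 4.93 × 18.0/(2.44 + 18.0) = 4.34 V.
With the supply zeroed, R_s and R_g appear in parallel from the tap: R_th = R_s‖R_g = (2.44 × 18.0)/20.44 = 2.15 kΩ.

V_th = 4.34 V, R_th = 2.15 kΩ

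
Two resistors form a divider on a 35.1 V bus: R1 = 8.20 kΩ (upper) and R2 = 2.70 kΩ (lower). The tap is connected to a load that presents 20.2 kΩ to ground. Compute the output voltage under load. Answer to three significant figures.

The load sits in parallel with R2: R2‖R_L = (2.70 × 20.2) / (2.70 + 20.2) = 2.382 kΩ.
V_out = 35.1 × 2.382 / (8.20 + 2.382) = 35.1 × 2.382/10.58 = 7.90 V.
(Unloaded it would have been 8.69 V.)

V_out ≈ 7.90 V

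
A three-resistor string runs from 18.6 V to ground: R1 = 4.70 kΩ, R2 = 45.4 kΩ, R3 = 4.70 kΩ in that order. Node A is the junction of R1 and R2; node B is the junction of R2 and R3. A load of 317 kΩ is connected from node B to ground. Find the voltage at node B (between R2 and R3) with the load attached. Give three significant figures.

At node B, R3 is in parallel with the load: R3‖R_L = 4.631 kΩ.
Below node A the resistance is R2 + (R3‖R_L) = 50.03 kΩ, so V_A = 18.6 × 50.03/54.73 = 17.00 V.
Then V_B = V_A × (R3‖R_L)/(R2 + R3‖R_L) = 17.00 × 4.631/50.03 = 1.57 V.

V ≈ 1.57 V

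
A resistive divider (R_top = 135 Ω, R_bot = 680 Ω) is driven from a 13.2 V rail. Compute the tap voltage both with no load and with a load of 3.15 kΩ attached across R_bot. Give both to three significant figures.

Open-circuit: V = 13.2 × 680/(135 + 680) = 11.0 V.
With the load, R_bot becomes R_bot‖R_L = 559.3 Ω, so V = 13.2 × 559.3/694.3 = 10.6 V.

Unloaded: 11.0 V; loaded: 10.6 V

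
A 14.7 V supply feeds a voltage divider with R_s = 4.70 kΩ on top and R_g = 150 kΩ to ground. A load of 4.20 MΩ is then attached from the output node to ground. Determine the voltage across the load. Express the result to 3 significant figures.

The load sits in parallel with R_g: R_g‖R_L = (150 × 4200) / (150 + 4200) = 144.8 kΩ.
V_out = 14.7 × 144.8 / (4.70 + 144.8) = 14.7 × 144.8/149.5 = 14.2 V.

V_out ≈ 14.2 V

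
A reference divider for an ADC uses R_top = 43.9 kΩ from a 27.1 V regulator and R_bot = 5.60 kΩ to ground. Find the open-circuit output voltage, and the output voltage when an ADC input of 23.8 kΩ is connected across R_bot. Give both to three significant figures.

Unloaded: 3.07 V; loaded: 2.54 V

Open-circuit: V = 27.1 × 5.60/(43.9 + 5.60) = 3.07 V.
With the load, R_bot becomes R_bot‖R_L = 4.533 kΩ, so V = 27.1 × 4.533/48.43 = 2.54 V.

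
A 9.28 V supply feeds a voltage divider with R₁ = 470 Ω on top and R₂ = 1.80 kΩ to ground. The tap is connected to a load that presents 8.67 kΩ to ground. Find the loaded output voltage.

The load sits in parallel with R₂: R₂‖R_L = (1800 × 8670) / (1800 + 8670) = 1491 Ω.
V_out = 9.28 × 1491 / (470 + 1491) = 9.28 × 1491/1961 = 7.06 V.

V_out ≈ 7.06 V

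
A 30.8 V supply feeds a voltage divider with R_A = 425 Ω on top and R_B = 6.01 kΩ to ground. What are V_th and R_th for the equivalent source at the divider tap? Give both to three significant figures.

V_th is the open-circuit tap voltage: 30.8 × 6010/(425 + 6010) = 28.8 V.
With the supply zeroed, R_A and R_B appear in parallel from the tap: R_th = R_A‖R_B = (425 × 6010)/6435 = 397 Ω.

V_th = 28.8 V, R_th = 397 Ω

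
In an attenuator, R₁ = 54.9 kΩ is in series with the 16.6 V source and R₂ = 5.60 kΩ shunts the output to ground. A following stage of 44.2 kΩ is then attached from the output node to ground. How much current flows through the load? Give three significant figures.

I_L ≈ 0.0312 mA

R₂‖R_L = 4.970 kΩ; V_out = 16.6 × 4.970/59.87 = 1.378 V.
I_L = V_out / R_L = 1.378 / 44.2 kΩ = 0.0312 mA.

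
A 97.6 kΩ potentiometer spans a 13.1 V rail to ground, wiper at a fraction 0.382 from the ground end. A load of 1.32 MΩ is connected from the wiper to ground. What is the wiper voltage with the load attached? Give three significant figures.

The wiper splits the pot into (1−α)R = 60.32 kΩ above and αR = 37.28 kΩ below.
Lower section ‖ load = 36.26 kΩ.
V_wiper = 13.1 × 36.26/(60.32 + 36.26) = 4.92 V.

V ≈ 4.92 V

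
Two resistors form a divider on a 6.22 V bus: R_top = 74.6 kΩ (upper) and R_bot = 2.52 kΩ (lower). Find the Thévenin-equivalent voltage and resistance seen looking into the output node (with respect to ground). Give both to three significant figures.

V_th = 0.203 V, R_th = 2.44 kΩ

V_th is the open-circuit tap voltage: 6.22 × 2.52/(74.6 + 2.52) = 0.203 V.
With the supply zeroed, R_top and R_bot appear in parallel from the tap: R_th = R_top‖R_bot = (74.6 × 2.52)/77.12 = 2.44 kΩ.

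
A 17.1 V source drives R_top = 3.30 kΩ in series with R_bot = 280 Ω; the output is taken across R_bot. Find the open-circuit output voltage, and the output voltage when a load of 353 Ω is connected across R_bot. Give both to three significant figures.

Unloaded: 1.34 V; loaded: 0.773 V

Open-circuit: V = 17.1 × 280/(3300 + 280) = 1.34 V.
With the load, R_bot becomes R_bot‖R_L = 156.1 Ω, so V = 17.1 × 156.1/3456 = 0.773 V.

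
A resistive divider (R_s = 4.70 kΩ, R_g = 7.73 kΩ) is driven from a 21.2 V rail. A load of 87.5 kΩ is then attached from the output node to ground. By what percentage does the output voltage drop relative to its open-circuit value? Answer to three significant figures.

The divider's output (Thévenin) resistance is R_s‖R_g = 2.923 kΩ.
Fractional drop under load = R_th/(R_th + R_L) = 2.923 / (2.923 + 87.5) = 0.03232.
So the output falls by 3.23 %.

3.23 %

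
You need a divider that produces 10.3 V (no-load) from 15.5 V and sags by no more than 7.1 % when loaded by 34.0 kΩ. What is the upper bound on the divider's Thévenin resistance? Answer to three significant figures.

Loading drop = R_th/(R_th + R_L) ≤ 0.0710, so R_th ≤ R_L · ε/(1−ε) = 34.0 kΩ × 0.0710/0.9290 = 2.60 kΩ.

R_th ≤ 2.60 kΩ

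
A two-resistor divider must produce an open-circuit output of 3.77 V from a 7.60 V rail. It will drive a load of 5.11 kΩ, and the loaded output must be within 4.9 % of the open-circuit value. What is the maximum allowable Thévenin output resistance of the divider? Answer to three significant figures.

Loading drop = R_th/(R_th + R_L) ≤ 0.0490, so R_th ≤ R_L · ε/(1−ε) = 5.11 kΩ × 0.0490/0.9510 = 263 Ω.
(Any R1, R2 with R2/(R1+R2) = 0.496 and R1‖R2 ≤ 263 Ω will meet the spec.)

R_th ≤ 263 Ω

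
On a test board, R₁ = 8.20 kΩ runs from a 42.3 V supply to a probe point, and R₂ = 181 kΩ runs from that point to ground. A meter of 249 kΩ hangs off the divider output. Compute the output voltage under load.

The load sits in parallel with R₂: R₂‖R_L = (181 × 249) / (181 + 249) = 104.8 kΩ.
V_out = 42.3 × 104.8 / (8.20 + 104.8) = 42.3 × 104.8/113.0 = 39.2 V.
(Unloaded it would have been 40.5 V.)

V_out ≈ 39.2 V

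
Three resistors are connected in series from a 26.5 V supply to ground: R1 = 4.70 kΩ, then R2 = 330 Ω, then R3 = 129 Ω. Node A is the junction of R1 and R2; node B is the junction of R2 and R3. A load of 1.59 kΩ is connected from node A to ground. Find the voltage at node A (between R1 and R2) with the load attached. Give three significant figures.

V ≈ 1.87 V

Below node A the series string R2+R3 = 459.0 Ω sits in parallel with the 1590 Ω load: 356.2 Ω.
V_A = 26.5 × 356.2/(4700 + 356.2) = 1.87 V.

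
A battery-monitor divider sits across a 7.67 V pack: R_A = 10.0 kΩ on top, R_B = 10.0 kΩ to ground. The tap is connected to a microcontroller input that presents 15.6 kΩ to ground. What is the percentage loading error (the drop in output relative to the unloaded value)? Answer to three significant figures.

24.3 %

Unloaded V = 7.67 × 10.0/20.00 = 3.835 V.
Loaded: R_B‖R_L = 6.094 kΩ, giving V = 7.67 × 6.094/16.09 = 2.904 V.
Drop = (3.835 − 2.904) / 3.835 = 24.3 %.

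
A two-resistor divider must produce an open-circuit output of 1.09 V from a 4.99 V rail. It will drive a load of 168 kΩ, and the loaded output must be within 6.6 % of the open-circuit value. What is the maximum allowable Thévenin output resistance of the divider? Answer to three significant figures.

R_th ≤ 11.9 kΩ

Loading drop = R_th/(R_th + R_L) ≤ 0.0660, so R_th ≤ R_L · ε/(1−ε) = 168 kΩ × 0.0660/0.9340 = 11.9 kΩ.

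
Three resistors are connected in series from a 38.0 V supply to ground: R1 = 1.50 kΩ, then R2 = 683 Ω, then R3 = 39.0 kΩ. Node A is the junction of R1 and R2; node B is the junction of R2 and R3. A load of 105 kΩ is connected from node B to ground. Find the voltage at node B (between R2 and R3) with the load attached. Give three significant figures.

V ≈ 35.3 V

At node B, R3 is in parallel with the load: R3‖R_L = 28440 Ω.
Below node A the resistance is R2 + (R3‖R_L) = 29120 Ω, so V_A = 38.0 × 29120/30620 = 36.14 V.
Then V_B = V_A × (R3‖R_L)/(R2 + R3‖R_L) = 36.14 × 28440/29120 = 35.3 V.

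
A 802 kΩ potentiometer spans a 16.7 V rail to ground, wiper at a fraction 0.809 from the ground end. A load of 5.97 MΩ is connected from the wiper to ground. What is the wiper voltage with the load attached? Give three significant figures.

V ≈ 13.2 V

The wiper splits the pot into (1−α)R = 153.2 kΩ above and αR = 648.8 kΩ below.
Lower section ‖ load = 585.2 kΩ.
V_wiper = 16.7 × 585.2/(153.2 + 585.2) = 13.2 V.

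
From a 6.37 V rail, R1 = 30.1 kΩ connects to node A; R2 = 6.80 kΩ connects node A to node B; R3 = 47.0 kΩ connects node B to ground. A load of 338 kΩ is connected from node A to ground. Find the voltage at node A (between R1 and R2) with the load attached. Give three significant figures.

V ≈ 3.86 V

Below node A the series string R2+R3 = 53.80 kΩ sits in parallel with the 338 kΩ load: 46.41 kΩ.
V_A = 6.37 × 46.41/(30.1 + 46.41) = 3.86 V.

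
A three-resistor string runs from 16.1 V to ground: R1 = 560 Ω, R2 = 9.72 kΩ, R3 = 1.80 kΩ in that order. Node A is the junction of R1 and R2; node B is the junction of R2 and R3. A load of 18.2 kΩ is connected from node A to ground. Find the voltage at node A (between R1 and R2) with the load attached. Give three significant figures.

Below node A the series string R2+R3 = 11520 Ω sits in parallel with the 18200 Ω load: 7055 Ω.
V_A = 16.1 × 7055/(560 + 7055) = 14.9 V.

V ≈ 14.9 V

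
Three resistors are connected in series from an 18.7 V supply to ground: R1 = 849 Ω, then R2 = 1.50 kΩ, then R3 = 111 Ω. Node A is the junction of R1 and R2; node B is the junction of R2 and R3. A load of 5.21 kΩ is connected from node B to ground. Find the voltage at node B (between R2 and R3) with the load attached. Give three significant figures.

At node B, R3 is in parallel with the load: R3‖R_L = 108.7 Ω.
Below node A the resistance is R2 + (R3‖R_L) = 1609 Ω, so V_A = 18.7 × 1609/2458 = 12.24 V.
Then V_B = V_A × (R3‖R_L)/(R2 + R3‖R_L) = 12.24 × 108.7/1609 = 0.827 V.

V ≈ 0.827 V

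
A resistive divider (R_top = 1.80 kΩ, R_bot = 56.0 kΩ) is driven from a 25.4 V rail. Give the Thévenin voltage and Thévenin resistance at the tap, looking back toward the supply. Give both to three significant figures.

V_th is the open-circuit tap voltage: 25.4 × 56.0/(1.80 + 56.0) = 24.6 V.
With the supply zeroed, R_top and R_bot appear in parallel from the tap: R_th = R_top‖R_bot = (1.80 × 56.0)/57.80 = 1.74 kΩ.

V_th = 24.6 V, R_th = 1.74 kΩ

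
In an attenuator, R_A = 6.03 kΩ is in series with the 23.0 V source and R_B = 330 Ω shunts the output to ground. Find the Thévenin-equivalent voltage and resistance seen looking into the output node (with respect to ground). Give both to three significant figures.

V_th = 1.19 V, R_th = 313 Ω

V_th is the open-circuit tap voltage: 23.0 × 330/(6030 + 330) = 1.19 V.
With the supply zeroed, R_A and R_B appear in parallel from the tap: R_th = R_A‖R_B = (6030 × 330)/6360 = 313 Ω.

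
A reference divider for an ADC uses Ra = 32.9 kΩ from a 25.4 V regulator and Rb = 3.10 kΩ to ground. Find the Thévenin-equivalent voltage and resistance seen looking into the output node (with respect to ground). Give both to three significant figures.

V_th = 2.19 V, R_th = 2.83 kΩ

V_th is the open-circuit tap voltage: 25.4 × 3.10/(32.9 + 3.10) = 2.19 V.
With the supply zeroed, Ra and Rb appear in parallel from the tap: R_th = Ra‖Rb = (32.9 × 3.10)/36.00 = 2.83 kΩ.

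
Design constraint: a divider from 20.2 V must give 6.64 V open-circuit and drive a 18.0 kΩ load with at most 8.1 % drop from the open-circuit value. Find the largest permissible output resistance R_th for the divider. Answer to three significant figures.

Loading drop = R_th/(R_th + R_L) ≤ 0.0810, so R_th ≤ R_L · ε/(1−ε) = 18.0 kΩ × 0.0810/0.9190 = 1.59 kΩ.

R_th ≤ 1.59 kΩ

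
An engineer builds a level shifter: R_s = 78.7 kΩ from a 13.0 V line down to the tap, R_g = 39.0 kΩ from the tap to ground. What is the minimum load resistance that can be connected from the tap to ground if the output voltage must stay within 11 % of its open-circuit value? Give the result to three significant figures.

R_L(min) ≈ 211 kΩ

Output resistance R_th = R_s‖R_g = (78.7 × 39.0)/117.7 = 26.08 kΩ.
The fractional drop is R_th/(R_th + R_L); requiring this ≤ 0.110 gives R_L ≥ R_th(1/0.110 − 1) = 26.08 × 8.091 = 211 kΩ.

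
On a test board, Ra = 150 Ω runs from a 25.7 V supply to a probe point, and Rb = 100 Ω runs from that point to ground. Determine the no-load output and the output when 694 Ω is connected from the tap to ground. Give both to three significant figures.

Unloaded: 10.3 V; loaded: 9.46 V

Open-circuit: V = 25.7 × 100/(150 + 100) = 10.3 V.
With the load, Rb becomes Rb‖R_L = 87.41 Ω, so V = 25.7 × 87.41/237.4 = 9.46 V.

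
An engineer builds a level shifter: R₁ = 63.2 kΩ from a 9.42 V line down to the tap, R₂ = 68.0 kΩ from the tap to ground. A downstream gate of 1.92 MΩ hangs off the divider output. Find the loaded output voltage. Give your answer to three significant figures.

The load sits in parallel with R₂: R₂‖R_L = (68.0 × 1920) / (68.0 + 1920) = 65.67 kΩ.
V_out = 9.42 × 65.67 / (63.2 + 65.67) = 9.42 × 65.67/128.9 = 4.80 V.
(Unloaded it would have been 4.88 V.)

V_out ≈ 4.80 V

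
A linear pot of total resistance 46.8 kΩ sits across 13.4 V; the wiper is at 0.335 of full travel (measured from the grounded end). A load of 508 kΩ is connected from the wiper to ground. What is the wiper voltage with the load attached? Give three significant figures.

The wiper splits the pot into (1−α)R = 31.12 kΩ above and αR = 15.68 kΩ below.
Lower section ‖ load = 15.21 kΩ.
V_wiper = 13.4 × 15.21/(31.12 + 15.21) = 4.40 V.

V ≈ 4.40 V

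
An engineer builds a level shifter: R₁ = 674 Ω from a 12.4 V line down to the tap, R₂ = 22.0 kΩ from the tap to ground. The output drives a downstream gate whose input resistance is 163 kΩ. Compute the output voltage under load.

The load sits in parallel with R₂: R₂‖R_L = (22000 × 163000) / (22000 + 163000) = 19380 Ω.
V_out = 12.4 × 19380 / (674 + 19380) = 12.4 × 19380/20060 = 12.0 V.

V_out ≈ 12.0 V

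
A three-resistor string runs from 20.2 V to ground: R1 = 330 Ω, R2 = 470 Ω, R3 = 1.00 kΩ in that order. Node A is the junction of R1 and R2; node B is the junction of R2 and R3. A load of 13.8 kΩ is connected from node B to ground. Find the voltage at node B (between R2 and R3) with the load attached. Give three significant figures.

At node B, R3 is in parallel with the load: R3‖R_L = 932.4 Ω.
Below node A the resistance is R2 + (R3‖R_L) = 1402 Ω, so V_A = 20.2 × 1402/1732 = 16.35 V.
Then V_B = V_A × (R3‖R_L)/(R2 + R3‖R_L) = 16.35 × 932.4/1402 = 10.9 V.

V ≈ 10.9 V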